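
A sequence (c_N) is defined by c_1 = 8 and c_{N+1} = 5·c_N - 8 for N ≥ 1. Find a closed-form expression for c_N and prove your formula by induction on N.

c_N = 6·5^(N - 1) + 2

Computing the first terms: c_1 = 8, c_2 = 32, c_3 = 152. This suggests c_N = 6·5^(N - 1) + 2.
Base step (N = 1): the formula gives 8 = 8 = c_1.
For the inductive step, assume it holds for an arbitrary m ≥ 1, so c_m = 6·5^(m - 1) + 2.
Then c_{m+1} = 5·c_m - 8 = 5·(6·5^(m - 1) + 2) - 8 = 6·5^m + 2 = 6·5^((m+1) - 1) + 2,
which is the claimed formula at N = m+1.
By induction, the statement is established for all N ≥ 1.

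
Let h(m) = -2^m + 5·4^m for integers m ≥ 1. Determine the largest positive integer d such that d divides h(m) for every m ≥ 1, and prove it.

Computing the first values: h(1) = 18 and h(2) = 76; gcd(18, 76) = 2, so d ≤ 2.
We prove 2 | -2^m + 5·4^m for all m ≥ 1 by induction on m.
Base step (m = 1): h(1) = 18 = 2·(9), so 2 | h(1).
For the inductive step, assume it holds for an arbitrary j ≥ 1, i.e. 2 | h(j). Then
h(j+1) − 4·h(j) = (-2^(j+1) + 5·4^(j+1)) − 4·(-2^j + 5·4^j) = (-1)·2^j·(2 − 4) = (2)·2^j. Since 2 | h(j) by the inductive hypothesis, 2 | 4·h(j); and 2 | 2 since 2 = 2·1. Therefore 2 | h(j+1).
By the principle of mathematical induction, the result holds for all m ≥ 1.
Therefore the largest such d is 2.

d = 2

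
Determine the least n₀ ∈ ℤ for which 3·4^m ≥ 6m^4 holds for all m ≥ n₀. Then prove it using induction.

n₀ = 6

At m = 5: 3072 < 3750, so the inequality fails and n₀ ≥ 6. We prove 3·4^m ≥ 6m^4 for all m ≥ 6.
When m = 6: 3·4^m = 12288 and 6m^4 = 7776, so 12288 ≥ 7776.
For the inductive step, assume it holds for an arbitrary p ≥ 6, so 3·4^p ≥ 6p^4.
Then 3·4^(p + 1) = 4·(3·4^p) ≥ 4·(6p^4).
Also, for p ≥ 6 we have 4·(6p^4) ≥ 6(p+1)^4, since 4 ≥ (1 + 1/p)^4 for all p ≥ 6.
Combining, 3·4^(p + 1) ≥ 6(p+1)^4.
By the principle of mathematical induction, the result holds for all m ≥ 6.
Hence the smallest such n₀ is 6.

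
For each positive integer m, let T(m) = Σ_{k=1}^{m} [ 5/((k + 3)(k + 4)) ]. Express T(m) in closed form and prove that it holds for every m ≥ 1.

T(m) = 5m/(4(m + 4))

We claim T(m) = 5m/(4(m + 4)) for all m ≥ 1.
For the base case m = 1: T(1) = 1/4, and the closed form gives 1/4. They agree.
For the inductive step, assume it holds for an arbitrary k ≥ 1, so T(k) = 5k/(4(k + 4)).
Then T(k+1) = T(k) + (5/((k + 4)(k + 5))) = (5k/(4(k + 4))) + (5/((k + 4)(k + 5))).
Simplifying, T(k+1) = 5(k + 1)/(4(k + 5)) = 5(k+1)/(4((k+1) + 4)),
which is the closed form with m = k+1.
By induction, the statement is established for all m ≥ 1.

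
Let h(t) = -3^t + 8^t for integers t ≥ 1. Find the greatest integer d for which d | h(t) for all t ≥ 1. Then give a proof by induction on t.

d = 5

Computing the first values: h(1) = 5 and h(2) = 55; gcd(5, 55) = 5, so d ≤ 5.
We prove 5 | -3^t + 8^t for all t ≥ 1 by induction on t.
When t = 1: h(1) = 5 = 5·(1), so 5 | h(1).
Suppose the result is true for t = r, i.e. 5 | h(r). Then
8^{r+1} − 3^{r+1} = 8·8^r − 3·3^r = 8·(8^r − 3^r) + (5)·3^r. The first term is divisible by 5 by the inductive hypothesis, and the second term (5)·3^r is divisible by 5 since 5 | 5. Hence 5 | h(r+1).
Hence, by induction on t, the claim holds for every t ≥ 1.
Therefore the largest such d is 5.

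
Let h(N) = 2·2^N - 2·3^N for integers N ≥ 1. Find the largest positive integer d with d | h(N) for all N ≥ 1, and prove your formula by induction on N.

d = 2

Computing the first values: h(1) = -2 and h(2) = -10; gcd(-2, -10) = 2, so d ≤ 2.
We prove 2 | 2·2^N - 2·3^N for all N ≥ 1 by induction on N.
For the base case N = 1: h(1) = -2 = 2·(-1), so 2 | h(1).
Inductive step: suppose the statement holds for some j ≥ 1, i.e. 2 | h(j). Then
h(j+1) − 3·h(j) = (2·2^(j+1) - 2·3^(j+1)) − 3·(2·2^j - 2·3^j) = (2)·2^j·(2 − 3) = (-2)·2^j. Since 2 | h(j) by the inductive hypothesis, 2 | 3·h(j); and 2 | -2 since -2 = 2·-1. Therefore 2 | h(j+1).
By the principle of mathematical induction, the result holds for all N ≥ 1.
Therefore the largest such d is 2.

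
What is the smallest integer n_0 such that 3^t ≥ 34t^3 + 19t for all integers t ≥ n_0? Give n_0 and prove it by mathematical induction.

At t = 9: 19683 < 24957, so the inequality fails and n_0 ≥ 10. We prove 3^t ≥ 34t^3 + 19t for all t ≥ 10.
Base case (t = 10): 3^t = 59049 and 34t^3 + 19t = 34190, so 59049 ≥ 34190.
Suppose the result is true for t = r, so 3^r ≥ 34r^3 + 19r.
Then 3^(r + 1) = 3·(3^r) ≥ 3·(34r^3 + 19r).
Also, for r ≥ 10 we have 3·(34r^3 + 19r) ≥ 34(r+1)^3 + 19(r+1), since 3·(34r^3 + 19r) − (34(r+1)^3 + 19(r+1)) = 68r^3 - 102r^2 - 64r - 53, which is nonnegative for all r ≥ 10.
Combining, 3^(r + 1) ≥ 34(r+1)^3 + 19(r+1).
By the principle of mathematical induction, the result holds for all t ≥ 10.
Hence the smallest such n_0 is 10.

n_0 = 10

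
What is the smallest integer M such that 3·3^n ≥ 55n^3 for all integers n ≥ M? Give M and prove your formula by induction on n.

M = 9

At n = 8: 19683 < 28160, so the inequality fails and M ≥ 9. We prove 3·3^n ≥ 55n^3 for all n ≥ 9.
Base case (n = 9): 3·3^n = 59049 and 55n^3 = 40095, so 59049 ≥ 40095.
Suppose the result is true for n = r, so 3·3^r ≥ 55r^3.
Then 3·3^(r + 1) = 3·(3·3^r) ≥ 3·(55r^3).
Also, for r ≥ 9 we have 3·(55r^3) ≥ 55(r+1)^3, since 3 ≥ (1 + 1/r)^3 for all r ≥ 9.
Combining, 3·3^(r + 1) ≥ 55(r+1)^3.
This completes the induction.
Hence the smallest such M is 9.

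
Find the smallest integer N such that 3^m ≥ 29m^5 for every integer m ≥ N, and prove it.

N = 16

At m = 15: 14348907 < 22021875, so the inequality fails and N ≥ 16. We prove 3^m ≥ 29m^5 for all m ≥ 16.
When m = 16: 3^m = 43046721 and 29m^5 = 30408704, so 43046721 ≥ 30408704.
For the inductive step, assume it holds for an arbitrary p ≥ 16, so 3^p ≥ 29p^5.
Then 3^(p + 1) = 3·(3^p) ≥ 3·(29p^5).
Also, for p ≥ 16 we have 3·(29p^5) ≥ 29(p+1)^5, since 3 ≥ (1 + 1/p)^5 for all p ≥ 16.
Combining, 3^(p + 1) ≥ 29(p+1)^5.
By induction, the statement is established for all m ≥ 16.
Hence the smallest such N is 16.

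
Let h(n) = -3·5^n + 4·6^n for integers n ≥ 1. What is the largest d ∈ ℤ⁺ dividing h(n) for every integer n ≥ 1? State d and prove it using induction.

d = 3

Computing the first values: h(1) = 9 and h(2) = 69; gcd(9, 69) = 3, so d ≤ 3.
We prove 3 | -3·5^n + 4·6^n for all n ≥ 1 by induction on n.
For the base case n = 1: h(1) = 9 = 3·(3), so 3 | h(1).
Suppose the result is true for n = k, i.e. 3 | h(k). Then
h(k+1) − 6·h(k) = (-3·5^(k+1) + 4·6^(k+1)) − 6·(-3·5^k + 4·6^k) = (-3)·5^k·(5 − 6) = (3)·5^k. Since 3 | h(k) by the inductive hypothesis, 3 | 6·h(k); and 3 | 3 since 3 = 3·1. Therefore 3 | h(k+1).
This completes the induction.
Therefore the largest such d is 3.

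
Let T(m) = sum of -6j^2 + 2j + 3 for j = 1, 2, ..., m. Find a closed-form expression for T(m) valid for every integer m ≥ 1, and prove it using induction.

We claim T(m) = -m(2m^2 + 2m - 3) for all m ≥ 1.
For the base case m = 1: T(1) = -1, and the closed form gives -1. They agree.
For the inductive step, assume it holds for an arbitrary j ≥ 1, so T(j) = j(-2j^2 - 2j + 3).
Then T(j+1) = T(j) + (2j - 6(j + 1)^2 + 5) = (j(-2j^2 - 2j + 3)) + (2j - 6(j + 1)^2 + 5).
Simplifying, T(j+1) = -(j + 1)(2j^2 + 6j + 1) = -(j+1)(2(j+1)^2 + 2(j+1) - 3),
which is the closed form with m = j+1.
By induction, the statement is established for all m ≥ 1.

T(m) = -m(2m^2 + 2m - 3)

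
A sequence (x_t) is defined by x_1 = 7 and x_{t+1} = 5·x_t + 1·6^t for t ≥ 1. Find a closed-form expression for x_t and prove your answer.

x_t = 5^(t - 1) + 6^t

Computing the first terms: x_1 = 7, x_2 = 41, x_3 = 241. This suggests x_t = 5^(t - 1) + 6^t.
Base step (t = 1): the formula gives 7 = 7 = x_1.
Suppose the result is true for t = j, so x_j = 5^(j - 1) + 6^j.
Then x_{j+1} = 5·x_j + 1·6^j = 5·(5^(j - 1) + 6^j) + 1·6^j = 5^j + 6^(j + 1) = 5^((j+1) - 1) + 6^(j+1),
which is the claimed formula at t = j+1.
By induction, the statement is established for all t ≥ 1.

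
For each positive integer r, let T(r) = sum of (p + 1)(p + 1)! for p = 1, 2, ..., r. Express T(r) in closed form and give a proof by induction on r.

We claim T(r) = (r + 2)! - 2 for all r ≥ 1.
When r = 1: T(1) = 4, and the closed form gives 4. They agree.
For the inductive step, assume it holds for an arbitrary p ≥ 1, so T(p) = (p + 2)! - 2.
Then T(p+1) = T(p) + ((p + 2)(p + 2)!) = ((p + 2)! - 2) + ((p + 2)(p + 2)!).
Simplifying, T(p+1) = ((p+1) + 2)! - 2,
which is the closed form with r = p+1.
By the principle of mathematical induction, the result holds for all r ≥ 1.

T(r) = (r + 2)! - 2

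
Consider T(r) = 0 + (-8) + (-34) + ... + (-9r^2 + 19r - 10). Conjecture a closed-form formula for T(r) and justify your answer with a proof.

T(r) = -r(r - 1)(3r - 2)

We claim T(r) = -r(r - 1)(3r - 2) for all r ≥ 1.
When r = 1: T(1) = 0, and the closed form gives 0. They agree.
Inductive step: assume the claim holds for r = p, so T(p) = p(-3p^2 + 5p - 2).
Then T(p+1) = T(p) + (p(-9p + 1)) = (p(-3p^2 + 5p - 2)) + (p(-9p + 1)).
Simplifying, T(p+1) = -p(p + 1)(3p + 1) = -(p+1)((p+1) - 1)(3(p+1) - 2),
which is the closed form with r = p+1.
By the principle of mathematical induction, the result holds for all r ≥ 1.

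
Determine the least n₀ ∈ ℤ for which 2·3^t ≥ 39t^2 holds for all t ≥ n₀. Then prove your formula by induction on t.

At t = 5: 486 < 975, so the inequality fails and n₀ ≥ 6. We prove 2·3^t ≥ 39t^2 for all t ≥ 6.
Base step (t = 6): 2·3^t = 1458 and 39t^2 = 1404, so 1458 ≥ 1404.
Inductive step: assume the claim holds for t = k, so 2·3^k ≥ 39k^2.
Then 2·3^(k + 1) = 3·(2·3^k) ≥ 3·(39k^2).
Also, for k ≥ 6 we have 3·(39k^2) ≥ 39(k+1)^2, since 3 ≥ (1 + 1/k)^2 for all k ≥ 6.
Combining, 2·3^(k + 1) ≥ 39(k+1)^2.
Hence, by induction on t, the claim holds for every t ≥ 6.
Hence the smallest such n₀ is 6.

n₀ = 6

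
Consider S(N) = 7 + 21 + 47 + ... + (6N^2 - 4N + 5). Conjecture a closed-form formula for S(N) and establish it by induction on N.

S(N) = N(2N^2 + N + 4)

We claim S(N) = N(2N^2 + N + 4) for all N ≥ 1.
Base case (N = 1): S(1) = 7, and the closed form gives 7. They agree.
Suppose the result is true for N = p, so S(p) = p(2p^2 + p + 4).
Then S(p+1) = S(p) + (6p^2 + 8p + 7) = (p(2p^2 + p + 4)) + (6p^2 + 8p + 7).
Simplifying, S(p+1) = (p + 1)(2p^2 + 5p + 7) = (p+1)(2(p+1)^2 + (p+1) + 4),
which is the closed form with N = p+1.
By induction, the statement is established for all N ≥ 1.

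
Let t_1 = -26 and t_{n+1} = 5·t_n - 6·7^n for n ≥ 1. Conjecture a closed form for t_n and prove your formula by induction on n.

t_n = -5^n - 3·7^n

Computing the first terms: t_1 = -26, t_2 = -172, t_3 = -1154. This suggests t_n = -5^n - 3·7^n.
When n = 1: the formula gives -26 = -26 = t_1.
Inductive step: assume the claim holds for n = p, so t_p = -5^p - 3·7^p.
Then t_{p+1} = 5·t_p - 6·7^p = 5·(-5^p - 3·7^p) - 6·7^p = -5^(p + 1) - 3·7^(p + 1),
which is the claimed formula at n = p+1.
By the principle of mathematical induction, the result holds for all n ≥ 1.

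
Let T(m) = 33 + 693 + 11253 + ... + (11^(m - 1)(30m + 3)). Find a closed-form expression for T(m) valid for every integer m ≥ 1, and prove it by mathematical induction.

T(m) = 3·11^m·m

We claim T(m) = 3·11^m·m for all m ≥ 1.
For the base case m = 1: T(1) = 33, and the closed form gives 33. They agree.
Inductive step: suppose the statement holds for some p ≥ 1, so T(p) = 3·11^p·p.
Then T(p+1) = T(p) + (11^p(30p + 33)) = (3·11^p·p) + (11^p(30p + 33)).
Simplifying, T(p+1) = 33·11^p(p + 1) = 3·11^(p+1)·(p+1),
which is the closed form with m = p+1.
By induction, the statement is established for all m ≥ 1.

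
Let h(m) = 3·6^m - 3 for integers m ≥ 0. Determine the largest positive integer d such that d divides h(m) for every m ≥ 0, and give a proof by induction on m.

Computing the first values: h(0) = 0 and h(1) = 15; gcd(0, 15) = 15, so d ≤ 15.
We prove 15 | 3·6^m - 3 for all m ≥ 0 by induction on m.
When m = 0: h(0) = 0 = 15·(0), so 15 | h(0).
Inductive step: suppose the statement holds for some k ≥ 0, i.e. 15 | h(k). Then
h(k+1) = 3·6^(k+1) - 3 = 6·(3·6^k - 3) + 15 = 6·h(k) + 15. The first term is divisible by 15 by the inductive hypothesis, and 15 is divisible by 15. Hence 15 | h(k+1).
Hence, by induction on m, the claim holds for every m ≥ 0.
Therefore the largest such d is 15.

d = 15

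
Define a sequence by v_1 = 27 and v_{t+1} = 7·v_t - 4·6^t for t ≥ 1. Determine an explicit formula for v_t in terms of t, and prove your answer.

v_t = 4·6^t + 3·7^(t - 1)

Computing the first terms: v_1 = 27, v_2 = 165, v_3 = 1011. This suggests v_t = 4·6^t + 3·7^(t - 1).
For the base case t = 1: the formula gives 27 = 27 = v_1.
For the inductive step, assume it holds for an arbitrary m ≥ 1, so v_m = 4·6^m + 3·7^(m - 1).
Then v_{m+1} = 7·v_m - 4·6^m = 7·(4·6^m + 3·7^(m - 1)) - 4·6^m = 4·6^(m + 1) + 3·7^m = 4·6^(m+1) + 3·7^((m+1) - 1),
which is the claimed formula at t = m+1.
By the principle of mathematical induction, the result holds for all t ≥ 1.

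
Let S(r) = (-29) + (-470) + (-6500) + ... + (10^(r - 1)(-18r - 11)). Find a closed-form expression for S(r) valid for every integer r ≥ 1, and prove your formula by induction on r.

We claim S(r) = -10^r(2r + 1) + 1 for all r ≥ 1.
Base step (r = 1): S(1) = -29, and the closed form gives -29. They agree.
Inductive step: assume the claim holds for r = j, so S(j) = -10^j(2j + 1) + 1.
Then S(j+1) = S(j) + (10^j(-18j - 29)) = (-10^j(2j + 1) + 1) + (10^j(-18j - 29)).
Simplifying, S(j+1) = -20·10^j·j - 30·10^j + 1 = -10^(j+1)(2(j+1) + 1) + 1,
which is the closed form with r = j+1.
By the principle of mathematical induction, the result holds for all r ≥ 1.

S(r) = -10^r(2r + 1) + 1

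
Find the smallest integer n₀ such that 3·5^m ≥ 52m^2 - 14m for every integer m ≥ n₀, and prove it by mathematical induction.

At m = 3: 375 < 426, so the inequality fails and n₀ ≥ 4. We prove 3·5^m ≥ 52m^2 - 14m for all m ≥ 4.
Base case (m = 4): 3·5^m = 1875 and 52m^2 - 14m = 776, so 1875 ≥ 776.
For the inductive step, assume it holds for an arbitrary i ≥ 4, so 3·5^i ≥ 52i^2 - 14i.
Then 3·5^(i + 1) = 5·(3·5^i) ≥ 5·(52i^2 - 14i).
Also, for i ≥ 4 we have 5·(52i^2 - 14i) ≥ 52(i+1)^2 - 14(i+1), since 5·(52i^2 - 14i) − (52(i+1)^2 - 14(i+1)) = 208i^2 - 160i - 38, which is nonnegative for all i ≥ 4.
Combining, 3·5^(i + 1) ≥ 52(i+1)^2 - 14(i+1).
Hence, by induction on m, the claim holds for every m ≥ 4.
Hence the smallest such n₀ is 4.

n₀ = 4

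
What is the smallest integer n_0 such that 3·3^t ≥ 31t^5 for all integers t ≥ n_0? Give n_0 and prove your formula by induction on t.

At t = 14: 14348907 < 16672544, so the inequality fails and n_0 ≥ 15. We prove 3·3^t ≥ 31t^5 for all t ≥ 15.
When t = 15: 3·3^t = 43046721 and 31t^5 = 23540625, so 43046721 ≥ 23540625.
Inductive step: suppose the statement holds for some i ≥ 15, so 3·3^i ≥ 31i^5.
Then 3·3^(i + 1) = 3·(3·3^i) ≥ 3·(31i^5).
Also, for i ≥ 15 we have 3·(31i^5) ≥ 31(i+1)^5, since 3 ≥ (1 + 1/i)^5 for all i ≥ 15.
Combining, 3·3^(i + 1) ≥ 31(i+1)^5.
Hence, by induction on t, the claim holds for every t ≥ 15.
Hence the smallest such n_0 is 15.

n_0 = 15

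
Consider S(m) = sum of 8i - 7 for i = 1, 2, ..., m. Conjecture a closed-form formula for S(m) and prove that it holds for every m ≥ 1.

S(m) = m(4m - 3)

We claim S(m) = m(4m - 3) for all m ≥ 1.
When m = 1: S(1) = 1, and the closed form gives 1. They agree.
Inductive step: assume the claim holds for m = i, so S(i) = i(4i - 3).
Then S(i+1) = S(i) + (8i + 1) = (i(4i - 3)) + (8i + 1).
Simplifying, S(i+1) = (i + 1)(4i + 1) = (i+1)(4(i+1) - 3),
which is the closed form with m = i+1.
Hence, by induction on m, the claim holds for every m ≥ 1.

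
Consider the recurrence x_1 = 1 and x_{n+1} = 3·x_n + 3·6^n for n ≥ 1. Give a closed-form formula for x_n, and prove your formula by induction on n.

Computing the first terms: x_1 = 1, x_2 = 21, x_3 = 171. This suggests x_n = -5·3^(n - 1) + 6^n.
For the base case n = 1: the formula gives 1 = 1 = x_1.
Inductive step: suppose the statement holds for some j ≥ 1, so x_j = -5·3^(j - 1) + 6^j.
Then x_{j+1} = 3·x_j + 3·6^j = 3·(-5·3^(j - 1) + 6^j) + 3·6^j = -5·3^j + 6^(j + 1) = -5·3^((j+1) - 1) + 6^(j+1),
which is the claimed formula at n = j+1.
Hence, by induction on n, the claim holds for every n ≥ 1.

x_n = -5·3^(n - 1) + 6^n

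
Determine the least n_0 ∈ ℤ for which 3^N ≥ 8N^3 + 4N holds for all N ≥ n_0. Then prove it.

n_0 = 8

At N = 7: 2187 < 2772, so the inequality fails and n_0 ≥ 8. We prove 3^N ≥ 8N^3 + 4N for all N ≥ 8.
For the base case N = 8: 3^N = 6561 and 8N^3 + 4N = 4128, so 6561 ≥ 4128.
For the inductive step, assume it holds for an arbitrary m ≥ 8, so 3^m ≥ 8m^3 + 4m.
Then 3^(m + 1) = 3·(3^m) ≥ 3·(8m^3 + 4m).
Also, for m ≥ 8 we have 3·(8m^3 + 4m) ≥ 8(m+1)^3 + 4(m+1), since 3·(8m^3 + 4m) − (8(m+1)^3 + 4(m+1)) = 16m^3 - 24m^2 - 16m - 12, which is nonnegative for all m ≥ 8.
Combining, 3^(m + 1) ≥ 8(m+1)^3 + 4(m+1).
This completes the induction.
Hence the smallest such n_0 is 8.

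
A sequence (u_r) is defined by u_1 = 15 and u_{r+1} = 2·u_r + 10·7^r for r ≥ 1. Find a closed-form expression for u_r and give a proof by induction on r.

u_r = 2^(r - 1) + 2·7^r

Computing the first terms: u_1 = 15, u_2 = 100, u_3 = 690. This suggests u_r = 2^(r - 1) + 2·7^r.
When r = 1: the formula gives 15 = 15 = u_1.
Inductive step: suppose the statement holds for some j ≥ 1, so u_j = 2^(j - 1) + 2·7^j.
Then u_{j+1} = 2·u_j + 10·7^j = 2·(2^(j - 1) + 2·7^j) + 10·7^j = 2^j + 2·7^(j + 1) = 2^((j+1) - 1) + 2·7^(j+1),
which is the claimed formula at r = j+1.
By the principle of mathematical induction, the result holds for all r ≥ 1.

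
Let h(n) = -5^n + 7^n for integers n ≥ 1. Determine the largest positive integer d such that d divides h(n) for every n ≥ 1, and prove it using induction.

Computing the first values: h(1) = 2 and h(2) = 24; gcd(2, 24) = 2, so d ≤ 2.
We prove 2 | -5^n + 7^n for all n ≥ 1 by induction on n.
Base step (n = 1): h(1) = 2 = 2·(1), so 2 | h(1).
For the inductive step, assume it holds for an arbitrary i ≥ 1, i.e. 2 | h(i). Then
7^{i+1} − 5^{i+1} = 7·7^i − 5·5^i = 7·(7^i − 5^i) + (2)·5^i. The first term is divisible by 2 by the inductive hypothesis, and the second term (2)·5^i is divisible by 2 since 2 | 2. Hence 2 | h(i+1).
Hence, by induction on n, the claim holds for every n ≥ 1.
Therefore the largest such d is 2.

d = 2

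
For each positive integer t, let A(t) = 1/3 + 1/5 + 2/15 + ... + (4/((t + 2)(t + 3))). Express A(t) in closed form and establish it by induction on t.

A(t) = 4t/(3(t + 3))

We claim A(t) = 4t/(3(t + 3)) for all t ≥ 1.
Base case (t = 1): A(1) = 1/3, and the closed form gives 1/3. They agree.
Inductive step: assume the claim holds for t = i, so A(i) = 4i/(3(i + 3)).
Then A(i+1) = A(i) + (4/((i + 3)(i + 4))) = (4i/(3(i + 3))) + (4/((i + 3)(i + 4))).
Simplifying, A(i+1) = 4(i + 1)/(3(i + 4)) = 4(i+1)/(3((i+1) + 3)),
which is the closed form with t = i+1.
This completes the induction.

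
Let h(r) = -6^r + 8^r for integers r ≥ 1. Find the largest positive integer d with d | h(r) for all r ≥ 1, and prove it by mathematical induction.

Computing the first values: h(1) = 2 and h(2) = 28; gcd(2, 28) = 2, so d ≤ 2.
We prove 2 | -6^r + 8^r for all r ≥ 1 by induction on r.
Base step (r = 1): h(1) = 2 = 2·(1), so 2 | h(1).
Inductive step: suppose the statement holds for some k ≥ 1, i.e. 2 | h(k). Then
8^{k+1} − 6^{k+1} = 8·8^k − 6·6^k = 8·(8^k − 6^k) + (2)·6^k. The first term is divisible by 2 by the inductive hypothesis, and the second term (2)·6^k is divisible by 2 since 2 | 2. Hence 2 | h(k+1).
Hence, by induction on r, the claim holds for every r ≥ 1.
Therefore the largest such d is 2.

d = 2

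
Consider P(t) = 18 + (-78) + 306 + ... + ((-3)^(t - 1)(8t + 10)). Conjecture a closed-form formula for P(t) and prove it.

P(t) = -(-3)^t(2t + 3) + 3

We claim P(t) = -(-3)^t(2t + 3) + 3 for all t ≥ 1.
For the base case t = 1: P(1) = 18, and the closed form gives 18. They agree.
Inductive step: assume the claim holds for t = p, so P(p) = -(-3)^p(2p + 3) + 3.
Then P(p+1) = P(p) + ((-3)^p(8p + 18)) = (-(-3)^p(2p + 3) + 3) + ((-3)^p(8p + 18)).
Simplifying, P(p+1) = 6(-3)^p·p + 15(-3)^p + 3 = -(-3)^(p+1)(2(p+1) + 3) + 3,
which is the closed form with t = p+1.
By induction, the statement is established for all t ≥ 1.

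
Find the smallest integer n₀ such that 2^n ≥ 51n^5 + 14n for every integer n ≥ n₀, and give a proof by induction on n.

At n = 30: 1073741824 < 1239300420, so the inequality fails and n₀ ≥ 31. We prove 2^n ≥ 51n^5 + 14n for all n ≥ 31.
Base case (n = 31): 2^n = 2147483648 and 51n^5 + 14n = 1460087135, so 2147483648 ≥ 1460087135.
Suppose the result is true for n = r, so 2^r ≥ 51r^5 + 14r.
Then 2^(r + 1) = 2·(2^r) ≥ 2·(51r^5 + 14r).
Also, for r ≥ 31 we have 2·(51r^5 + 14r) ≥ 51(r+1)^5 + 14(r+1), since 2·(51r^5 + 14r) − (51(r+1)^5 + 14(r+1)) = 51r^5 - 255r^4 - 510r^3 - 510r^2 - 241r - 65, which is nonnegative for all r ≥ 31.
Combining, 2^(r + 1) ≥ 51(r+1)^5 + 14(r+1).
By induction, the statement is established for all n ≥ 31.
Hence the smallest such n₀ is 31.

n₀ = 31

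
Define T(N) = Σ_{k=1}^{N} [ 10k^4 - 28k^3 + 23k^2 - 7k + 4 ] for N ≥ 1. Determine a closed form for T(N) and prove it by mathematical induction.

We claim T(N) = N(2N^4 - 2N^3 - 3N^2 + N + 4) for all N ≥ 1.
Base step (N = 1): T(1) = 2, and the closed form gives 2. They agree.
Inductive step: assume the claim holds for N = k, so T(k) = k(2k^4 - 2k^3 - 3k^2 + k + 4).
Then T(k+1) = T(k) + (10k^4 + 12k^3 - k^2 - 5k + 2) = (k(2k^4 - 2k^3 - 3k^2 + k + 4)) + (10k^4 + 12k^3 - k^2 - 5k + 2).
Simplifying, T(k+1) = (k + 1)(2k^4 + 6k^3 + 3k^2 - 3k + 2) = (k+1)(2(k+1)^4 - 2(k+1)^3 - 3(k+1)^2 + (k+1) + 4),
which is the closed form with N = k+1.
By induction, the statement is established for all N ≥ 1.

T(N) = N(2N^4 - 2N^3 - 3N^2 + N + 4)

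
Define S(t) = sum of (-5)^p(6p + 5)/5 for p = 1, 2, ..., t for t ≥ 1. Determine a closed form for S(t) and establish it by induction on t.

S(t) = (-5)^t(t + 1) - 1

We claim S(t) = (-5)^t(t + 1) - 1 for all t ≥ 1.
Base case (t = 1): S(1) = -11, and the closed form gives -11. They agree.
Suppose the result is true for t = p, so S(p) = (-5)^p(p + 1) - 1.
Then S(p+1) = S(p) + ((-5)^p(-6p - 11)) = ((-5)^p(p + 1) - 1) + ((-5)^p(-6p - 11)).
Simplifying, S(p+1) = -5(-5)^p·p - 10(-5)^p - 1 = (-5)^(p+1)((p+1) + 1) - 1,
which is the closed form with t = p+1.
By the principle of mathematical induction, the result holds for all t ≥ 1.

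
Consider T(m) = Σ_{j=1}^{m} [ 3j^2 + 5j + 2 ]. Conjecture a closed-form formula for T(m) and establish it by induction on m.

We claim T(m) = m(m^2 + 4m + 5) for all m ≥ 1.
When m = 1: T(1) = 10, and the closed form gives 10. They agree.
Suppose the result is true for m = j, so T(j) = j(j^2 + 4j + 5).
Then T(j+1) = T(j) + (3j^2 + 11j + 10) = (j(j^2 + 4j + 5)) + (3j^2 + 11j + 10).
Simplifying, T(j+1) = (j + 1)(j^2 + 6j + 10) = (j+1)((j+1)^2 + 4(j+1) + 5),
which is the closed form with m = j+1.
Hence, by induction on m, the claim holds for every m ≥ 1.

T(m) = m(m^2 + 4m + 5)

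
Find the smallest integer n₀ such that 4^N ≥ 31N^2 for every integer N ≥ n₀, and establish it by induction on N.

At N = 4: 256 < 496, so the inequality fails and n₀ ≥ 5. We prove 4^N ≥ 31N^2 for all N ≥ 5.
Base step (N = 5): 4^N = 1024 and 31N^2 = 775, so 1024 ≥ 775.
Suppose the result is true for N = m, so 4^m ≥ 31m^2.
Then 4^(m + 1) = 4·(4^m) ≥ 4·(31m^2).
Also, for m ≥ 5 we have 4·(31m^2) ≥ 31(m+1)^2, since 4 ≥ (1 + 1/m)^2 for all m ≥ 5.
Combining, 4^(m + 1) ≥ 31(m+1)^2.
By induction, the statement is established for all N ≥ 5.
Hence the smallest such n₀ is 5.

n₀ = 5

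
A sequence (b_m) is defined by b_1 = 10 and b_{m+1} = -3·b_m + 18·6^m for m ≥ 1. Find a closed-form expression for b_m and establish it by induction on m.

b_m = -2(-3)^(m - 1) + 2·6^m

Computing the first terms: b_1 = 10, b_2 = 78, b_3 = 414. This suggests b_m = -2(-3)^(m - 1) + 2·6^m.
When m = 1: the formula gives 10 = 10 = b_1.
Inductive step: assume the claim holds for m = r, so b_r = -2(-3)^(r - 1) + 2·6^r.
Then b_{r+1} = -3·b_r + 18·6^r = -3·(-2(-3)^(r - 1) + 2·6^r) + 18·6^r = -2(-3)^r + 2·6^(r + 1) = -2(-3)^((r+1) - 1) + 2·6^(r+1),
which is the claimed formula at m = r+1.
Hence, by induction on m, the claim holds for every m ≥ 1.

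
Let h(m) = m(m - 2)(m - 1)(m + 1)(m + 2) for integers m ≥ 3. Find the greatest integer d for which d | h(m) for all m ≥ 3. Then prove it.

Computing the first values: h(3) = 120 and h(4) = 720; gcd(120, 720) = 120, so d ≤ 120.
We prove 120 | m(m - 2)(m - 1)(m + 1)(m + 2) for all m ≥ 3 by induction on m.
For the base case m = 3: h(3) = 120 = 120·(1), so 120 | h(3).
Inductive step: suppose the statement holds for some k ≥ 3, i.e. 120 | h(k). Then
h(k+1) − h(k) = (k-1)·k·(k+1)·(k+2)·(k+3) − (k-2)·(k-1)·k·(k+1)·(k+2) = (k-1)·k·(k+1)·(k+2)·[(k+3) − (k-2)] = 5·(k-1)·k·(k+1)·(k+2). The product of 4 consecutive integers is divisible by (4)! = 24, so h(k+1) − h(k) is divisible by 5·24 = 120. By the inductive hypothesis 120 | h(k), hence 120 | h(k+1).
Hence, by induction on m, the claim holds for every m ≥ 3.
Therefore the largest such d is 120.

d = 120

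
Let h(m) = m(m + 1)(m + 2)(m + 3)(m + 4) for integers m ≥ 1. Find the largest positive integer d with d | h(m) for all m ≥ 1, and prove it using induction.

d = 120

Computing the first values: h(1) = 120 and h(2) = 720; gcd(120, 720) = 120, so d ≤ 120.
We prove 120 | m(m + 1)(m + 2)(m + 3)(m + 4) for all m ≥ 1 by induction on m.
For the base case m = 1: h(1) = 120 = 120·(1), so 120 | h(1).
Inductive step: assume the claim holds for m = i, i.e. 120 | h(i). Then
h(i+1) − h(i) = (i+1)·(i+2)·(i+3)·(i+4)·(i+5) − i·(i+1)·(i+2)·(i+3)·(i+4) = (i+1)·(i+2)·(i+3)·(i+4)·[(i+5) − i] = 5·(i+1)·(i+2)·(i+3)·(i+4). The product of 4 consecutive integers is divisible by (4)! = 24, so h(i+1) − h(i) is divisible by 5·24 = 120. By the inductive hypothesis 120 | h(i), hence 120 | h(i+1).
Hence, by induction on m, the claim holds for every m ≥ 1.
Therefore the largest such d is 120.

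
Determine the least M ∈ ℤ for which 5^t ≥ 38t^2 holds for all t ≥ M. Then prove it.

M = 4

At t = 3: 125 < 342, so the inequality fails and M ≥ 4. We prove 5^t ≥ 38t^2 for all t ≥ 4.
Base step (t = 4): 5^t = 625 and 38t^2 = 608, so 625 ≥ 608.
Inductive step: suppose the statement holds for some p ≥ 4, so 5^p ≥ 38p^2.
Then 5^(p + 1) = 5·(5^p) ≥ 5·(38p^2).
Also, for p ≥ 4 we have 5·(38p^2) ≥ 38(p+1)^2, since 5 ≥ (1 + 1/p)^2 for all p ≥ 4.
Combining, 5^(p + 1) ≥ 38(p+1)^2.
By the principle of mathematical induction, the result holds for all t ≥ 4.
Hence the smallest such M is 4.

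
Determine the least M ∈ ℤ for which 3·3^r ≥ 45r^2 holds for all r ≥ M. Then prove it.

At r = 5: 729 < 1125, so the inequality fails and M ≥ 6. We prove 3·3^r ≥ 45r^2 for all r ≥ 6.
For the base case r = 6: 3·3^r = 2187 and 45r^2 = 1620, so 2187 ≥ 1620.
Inductive step: suppose the statement holds for some m ≥ 6, so 3·3^m ≥ 45m^2.
Then 3·3^(m + 1) = 3·(3·3^m) ≥ 3·(45m^2).
Also, for m ≥ 6 we have 3·(45m^2) ≥ 45(m+1)^2, since 3 ≥ (1 + 1/m)^2 for all m ≥ 6.
Combining, 3·3^(m + 1) ≥ 45(m+1)^2.
This completes the induction.
Hence the smallest such M is 6.

M = 6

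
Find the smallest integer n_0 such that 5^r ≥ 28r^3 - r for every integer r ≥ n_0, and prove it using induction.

n_0 = 6

At r = 5: 3125 < 3495, so the inequality fails and n_0 ≥ 6. We prove 5^r ≥ 28r^3 - r for all r ≥ 6.
Base step (r = 6): 5^r = 15625 and 28r^3 - r = 6042, so 15625 ≥ 6042.
Suppose the result is true for r = m, so 5^m ≥ 28m^3 - m.
Then 5^(m + 1) = 5·(5^m) ≥ 5·(28m^3 - m).
Also, for m ≥ 6 we have 5·(28m^3 - m) ≥ 28(m+1)^3 - (m+1), since 5·(28m^3 - m) − (28(m+1)^3 - (m+1)) = 112m^3 - 84m^2 - 88m - 27, which is nonnegative for all m ≥ 6.
Combining, 5^(m + 1) ≥ 28(m+1)^3 - (m+1).
Hence, by induction on r, the claim holds for every r ≥ 6.
Hence the smallest such n_0 is 6.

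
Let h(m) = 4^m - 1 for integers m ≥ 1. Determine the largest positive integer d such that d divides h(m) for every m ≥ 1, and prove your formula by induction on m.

d = 3

Computing the first values: h(1) = 3 and h(2) = 15; gcd(3, 15) = 3, so d ≤ 3.
We prove 3 | 4^m - 1 for all m ≥ 1 by induction on m.
For the base case m = 1: h(1) = 3 = 3·(1), so 3 | h(1).
Inductive step: suppose the statement holds for some i ≥ 1, i.e. 3 | h(i). Then
4^{i+1} − 1^{i+1} = 4·4^i − 1·1^i = 4·(4^i − 1^i) + (3)·1^i. The first term is divisible by 3 by the inductive hypothesis, and the second term (3)·1^i is divisible by 3 since 3 | 3. Hence 3 | h(i+1).
By the principle of mathematical induction, the result holds for all m ≥ 1.
Therefore the largest such d is 3.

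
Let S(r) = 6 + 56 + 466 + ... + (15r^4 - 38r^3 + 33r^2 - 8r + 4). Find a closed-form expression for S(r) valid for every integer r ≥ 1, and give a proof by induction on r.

S(r) = r(3r^4 - 2r^3 - 3r^2 + 3r + 5)

We claim S(r) = r(3r^4 - 2r^3 - 3r^2 + 3r + 5) for all r ≥ 1.
Base step (r = 1): S(1) = 6, and the closed form gives 6. They agree.
Suppose the result is true for r = k, so S(k) = k(3k^4 - 2k^3 - 3k^2 + 3k + 5).
Then S(k+1) = S(k) + (15k^4 + 22k^3 + 9k^2 + 4k + 6) = (k(3k^4 - 2k^3 - 3k^2 + 3k + 5)) + (15k^4 + 22k^3 + 9k^2 + 4k + 6).
Simplifying, S(k+1) = (k + 1)(3k^4 + 10k^3 + 9k^2 + 3k + 6) = (k+1)(3(k+1)^4 - 2(k+1)^3 - 3(k+1)^2 + 3(k+1) + 5),
which is the closed form with r = k+1.
By induction, the statement is established for all r ≥ 1.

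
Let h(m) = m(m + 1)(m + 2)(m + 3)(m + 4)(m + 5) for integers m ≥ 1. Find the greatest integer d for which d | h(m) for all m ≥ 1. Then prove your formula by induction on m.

d = 720

Computing the first values: h(1) = 720 and h(2) = 5040; gcd(720, 5040) = 720, so d ≤ 720.
We prove 720 | m(m + 1)(m + 2)(m + 3)(m + 4)(m + 5) for all m ≥ 1 by induction on m.
Base case (m = 1): h(1) = 720 = 720·(1), so 720 | h(1).
Suppose the result is true for m = k, i.e. 720 | h(k). Then
h(k+1) − h(k) = (k+1)·(k+2)·(k+3)·(k+4)·(k+5)·(k+6) − k·(k+1)·(k+2)·(k+3)·(k+4)·(k+5) = (k+1)·(k+2)·(k+3)·(k+4)·(k+5)·[(k+6) − k] = 6·(k+1)·(k+2)·(k+3)·(k+4)·(k+5). The product of 5 consecutive integers is divisible by (5)! = 120, so h(k+1) − h(k) is divisible by 6·120 = 720. By the inductive hypothesis 720 | h(k), hence 720 | h(k+1).
This completes the induction.
Therefore the largest such d is 720.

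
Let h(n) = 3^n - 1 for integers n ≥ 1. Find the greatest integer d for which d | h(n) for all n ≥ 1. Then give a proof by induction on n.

Computing the first values: h(1) = 2 and h(2) = 8; gcd(2, 8) = 2, so d ≤ 2.
We prove 2 | 3^n - 1 for all n ≥ 1 by induction on n.
When n = 1: h(1) = 2 = 2·(1), so 2 | h(1).
Inductive step: suppose the statement holds for some r ≥ 1, i.e. 2 | h(r). Then
3^{r+1} − 1^{r+1} = 3·3^r − 1·1^r = 3·(3^r − 1^r) + (2)·1^r. The first term is divisible by 2 by the inductive hypothesis, and the second term (2)·1^r is divisible by 2 since 2 | 2. Hence 2 | h(r+1).
By induction, the statement is established for all n ≥ 1.
Therefore the largest such d is 2.

d = 2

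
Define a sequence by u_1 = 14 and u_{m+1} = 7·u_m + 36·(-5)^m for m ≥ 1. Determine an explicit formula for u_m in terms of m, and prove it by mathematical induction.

Computing the first terms: u_1 = 14, u_2 = -82, u_3 = 326. This suggests u_m = -3(-5)^m - 7^(m - 1).
For the base case m = 1: the formula gives 14 = 14 = u_1.
Suppose the result is true for m = r, so u_r = -3(-5)^r - 7^(r - 1).
Then u_{r+1} = 7·u_r + 36·(-5)^r = 7·(-3(-5)^r - 7^(r - 1)) + 36·(-5)^r = -3(-5)^(r + 1) - 7^r = -3(-5)^(r+1) - 7^((r+1) - 1),
which is the claimed formula at m = r+1.
By the principle of mathematical induction, the result holds for all m ≥ 1.

u_m = -3(-5)^m - 7^(m - 1)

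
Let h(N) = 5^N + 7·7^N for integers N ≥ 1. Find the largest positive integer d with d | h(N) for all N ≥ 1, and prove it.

d = 2

Computing the first values: h(1) = 54 and h(2) = 368; gcd(54, 368) = 2, so d ≤ 2.
We prove 2 | 5^N + 7·7^N for all N ≥ 1 by induction on N.
Base case (N = 1): h(1) = 54 = 2·(27), so 2 | h(1).
Suppose the result is true for N = j, i.e. 2 | h(j). Then
h(j+1) − 7·h(j) = (5^(j+1) + 7·7^(j+1)) − 7·(5^j + 7·7^j) = (1)·5^j·(5 − 7) = (-2)·5^j. Since 2 | h(j) by the inductive hypothesis, 2 | 7·h(j); and 2 | -2 since -2 = 2·-1. Therefore 2 | h(j+1).
By the principle of mathematical induction, the result holds for all N ≥ 1.
Therefore the largest such d is 2.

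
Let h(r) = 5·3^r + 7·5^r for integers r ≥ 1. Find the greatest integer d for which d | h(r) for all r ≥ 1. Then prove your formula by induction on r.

Computing the first values: h(1) = 50 and h(2) = 220; gcd(50, 220) = 10, so d ≤ 10.
We prove 10 | 5·3^r + 7·5^r for all r ≥ 1 by induction on r.
Base step (r = 1): h(1) = 50 = 10·(5), so 10 | h(1).
Inductive step: assume the claim holds for r = p, i.e. 10 | h(p). Then
h(p+1) − 5·h(p) = (5·3^(p+1) + 7·5^(p+1)) − 5·(5·3^p + 7·5^p) = (5)·3^p·(3 − 5) = (-10)·3^p. Since 10 | h(p) by the inductive hypothesis, 10 | 5·h(p); and 10 | -10 since -10 = 10·-1. Therefore 10 | h(p+1).
By induction, the statement is established for all r ≥ 1.
Therefore the largest such d is 10.

d = 10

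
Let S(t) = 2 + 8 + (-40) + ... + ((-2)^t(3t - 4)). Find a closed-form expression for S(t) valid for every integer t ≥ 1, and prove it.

S(t) = 2(-2)^t(t - 1) + 2

We claim S(t) = 2(-2)^t(t - 1) + 2 for all t ≥ 1.
Base step (t = 1): S(1) = 2, and the closed form gives 2. They agree.
Inductive step: suppose the statement holds for some r ≥ 1, so S(r) = 2(-2)^r(r - 1) + 2.
Then S(r+1) = S(r) + ((-2)^(r + 1)(3r - 1)) = (2(-2)^r(r - 1) + 2) + ((-2)^(r + 1)(3r - 1)).
Simplifying, S(r+1) = -4(-2)^r·r + 2 = 2(-2)^(r+1)((r+1) - 1) + 2,
which is the closed form with t = r+1.
By the principle of mathematical induction, the result holds for all t ≥ 1.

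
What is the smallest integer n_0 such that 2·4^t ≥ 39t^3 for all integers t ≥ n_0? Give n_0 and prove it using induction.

n_0 = 7

At t = 6: 8192 < 8424, so the inequality fails and n_0 ≥ 7. We prove 2·4^t ≥ 39t^3 for all t ≥ 7.
When t = 7: 2·4^t = 32768 and 39t^3 = 13377, so 32768 ≥ 13377.
For the inductive step, assume it holds for an arbitrary k ≥ 7, so 2·4^k ≥ 39k^3.
Then 2·4^(k + 1) = 4·(2·4^k) ≥ 4·(39k^3).
Also, for k ≥ 7 we have 4·(39k^3) ≥ 39(k+1)^3, since 4 ≥ (1 + 1/k)^3 for all k ≥ 7.
Combining, 2·4^(k + 1) ≥ 39(k+1)^3.
By the principle of mathematical induction, the result holds for all t ≥ 7.
Hence the smallest such n_0 is 7.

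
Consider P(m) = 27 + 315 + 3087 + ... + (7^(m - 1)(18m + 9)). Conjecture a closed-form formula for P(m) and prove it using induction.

P(m) = 7^m(3m + 1) - 1

We claim P(m) = 7^m(3m + 1) - 1 for all m ≥ 1.
When m = 1: P(1) = 27, and the closed form gives 27. They agree.
Inductive step: suppose the statement holds for some p ≥ 1, so P(p) = 7^p(3p + 1) - 1.
Then P(p+1) = P(p) + (7^p(18p + 27)) = (7^p(3p + 1) - 1) + (7^p(18p + 27)).
Simplifying, P(p+1) = 21·7^p·p + 28·7^p - 1 = 7^(p+1)(3(p+1) + 1) - 1,
which is the closed form with m = p+1.
By the principle of mathematical induction, the result holds for all m ≥ 1.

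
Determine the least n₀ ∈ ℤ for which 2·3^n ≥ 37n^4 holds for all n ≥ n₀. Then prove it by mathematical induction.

At n = 11: 354294 < 541717, so the inequality fails and n₀ ≥ 12. We prove 2·3^n ≥ 37n^4 for all n ≥ 12.
Base step (n = 12): 2·3^n = 1062882 and 37n^4 = 767232, so 1062882 ≥ 767232.
Inductive step: suppose the statement holds for some k ≥ 12, so 2·3^k ≥ 37k^4.
Then 2·3^(k + 1) = 3·(2·3^k) ≥ 3·(37k^4).
Also, for k ≥ 12 we have 3·(37k^4) ≥ 37(k+1)^4, since 3 ≥ (1 + 1/k)^4 for all k ≥ 12.
Combining, 2·3^(k + 1) ≥ 37(k+1)^4.
Hence, by induction on n, the claim holds for every n ≥ 12.
Hence the smallest such n₀ is 12.

n₀ = 12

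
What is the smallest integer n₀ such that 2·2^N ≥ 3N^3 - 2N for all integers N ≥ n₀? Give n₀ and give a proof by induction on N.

At N = 10: 2048 < 2980, so the inequality fails and n₀ ≥ 11. We prove 2·2^N ≥ 3N^3 - 2N for all N ≥ 11.
Base case (N = 11): 2·2^N = 4096 and 3N^3 - 2N = 3971, so 4096 ≥ 3971.
Inductive step: assume the claim holds for N = p, so 2·2^p ≥ 3p^3 - 2p.
Then 2·2^(p + 1) = 2·(2·2^p) ≥ 2·(3p^3 - 2p).
Also, for p ≥ 11 we have 2·(3p^3 - 2p) ≥ 3(p+1)^3 - 2(p+1), since 2·(3p^3 - 2p) − (3(p+1)^3 - 2(p+1)) = 3p^3 - 9p^2 - 11p - 1, which is nonnegative for all p ≥ 11.
Combining, 2·2^(p + 1) ≥ 3(p+1)^3 - 2(p+1).
By the principle of mathematical induction, the result holds for all N ≥ 11.
Hence the smallest such n₀ is 11.

n₀ = 11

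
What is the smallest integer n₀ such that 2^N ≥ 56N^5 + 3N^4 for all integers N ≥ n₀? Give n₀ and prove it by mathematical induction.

At N = 30: 1073741824 < 1363230000, so the inequality fails and n₀ ≥ 31. We prove 2^N ≥ 56N^5 + 3N^4 for all N ≥ 31.
When N = 31: 2^N = 2147483648 and 56N^5 + 3N^4 = 1606003019, so 2147483648 ≥ 1606003019.
For the inductive step, assume it holds for an arbitrary m ≥ 31, so 2^m ≥ 56m^5 + 3m^4.
Then 2^(m + 1) = 2·(2^m) ≥ 2·(56m^5 + 3m^4).
Also, for m ≥ 31 we have 2·(56m^5 + 3m^4) ≥ 56(m+1)^5 + 3(m+1)^4, since 2·(56m^5 + 3m^4) − (56(m+1)^5 + 3(m+1)^4) = 56m^5 - 277m^4 - 572m^3 - 578m^2 - 292m - 59, which is nonnegative for all m ≥ 31.
Combining, 2^(m + 1) ≥ 56(m+1)^5 + 3(m+1)^4.
By induction, the statement is established for all N ≥ 31.
Hence the smallest such n₀ is 31.

n₀ = 31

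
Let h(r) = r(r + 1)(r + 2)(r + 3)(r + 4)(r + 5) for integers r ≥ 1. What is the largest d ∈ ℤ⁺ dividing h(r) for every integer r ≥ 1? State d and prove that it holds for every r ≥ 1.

d = 720

Computing the first values: h(1) = 720 and h(2) = 5040; gcd(720, 5040) = 720, so d ≤ 720.
We prove 720 | r(r + 1)(r + 2)(r + 3)(r + 4)(r + 5) for all r ≥ 1 by induction on r.
Base step (r = 1): h(1) = 720 = 720·(1), so 720 | h(1).
For the inductive step, assume it holds for an arbitrary m ≥ 1, i.e. 720 | h(m). Then
h(m+1) − h(m) = (m+1)·(m+2)·(m+3)·(m+4)·(m+5)·(m+6) − m·(m+1)·(m+2)·(m+3)·(m+4)·(m+5) = (m+1)·(m+2)·(m+3)·(m+4)·(m+5)·[(m+6) − m] = 6·(m+1)·(m+2)·(m+3)·(m+4)·(m+5). The product of 5 consecutive integers is divisible by (5)! = 120, so h(m+1) − h(m) is divisible by 6·120 = 720. By the inductive hypothesis 720 | h(m), hence 720 | h(m+1).
By the principle of mathematical induction, the result holds for all r ≥ 1.
Therefore the largest such d is 720.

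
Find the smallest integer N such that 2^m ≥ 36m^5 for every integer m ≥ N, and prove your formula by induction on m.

N = 30

At m = 29: 536870912 < 738401364, so the inequality fails and N ≥ 30. We prove 2^m ≥ 36m^5 for all m ≥ 30.
Base case (m = 30): 2^m = 1073741824 and 36m^5 = 874800000, so 1073741824 ≥ 874800000.
Inductive step: assume the claim holds for m = k, so 2^k ≥ 36k^5.
Then 2^(k + 1) = 2·(2^k) ≥ 2·(36k^5).
Also, for k ≥ 30 we have 2·(36k^5) ≥ 36(k+1)^5, since 2 ≥ (1 + 1/k)^5 for all k ≥ 30.
Combining, 2^(k + 1) ≥ 36(k+1)^5.
Hence, by induction on m, the claim holds for every m ≥ 30.
Hence the smallest such N is 30.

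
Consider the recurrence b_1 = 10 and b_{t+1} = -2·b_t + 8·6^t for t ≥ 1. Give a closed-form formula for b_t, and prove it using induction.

b_t = (-2)^(t + 1) + 6^t

Computing the first terms: b_1 = 10, b_2 = 28, b_3 = 232. This suggests b_t = (-2)^(t + 1) + 6^t.
Base step (t = 1): the formula gives 10 = 10 = b_1.
Inductive step: assume the claim holds for t = p, so b_p = (-2)^(p + 1) + 6^p.
Then b_{p+1} = -2·b_p + 8·6^p = -2·((-2)^(p + 1) + 6^p) + 8·6^p = (-2)^(p + 2) + 6^(p + 1) = (-2)^((p+1) + 1) + 6^(p+1),
which is the claimed formula at t = p+1.
This completes the induction.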